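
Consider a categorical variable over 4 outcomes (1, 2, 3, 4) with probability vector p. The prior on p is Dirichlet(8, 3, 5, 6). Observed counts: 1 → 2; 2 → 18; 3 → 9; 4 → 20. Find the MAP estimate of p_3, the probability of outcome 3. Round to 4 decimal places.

MAP estimate: 0.1940

The posterior is Dirichlet(αᵢ + nᵢ) = Dirichlet(10, 21, 14, 26).
For a Dirichlet(a₁,…,a_K) with all aᵢ > 1, the mode has j-th component (aⱼ − 1)/(Σaᵢ − K).
Here Σaᵢ = 71 and K = 4, so p_3 = (14 − 1)/(71 − 4) = 13/67 ≈ 0.1940.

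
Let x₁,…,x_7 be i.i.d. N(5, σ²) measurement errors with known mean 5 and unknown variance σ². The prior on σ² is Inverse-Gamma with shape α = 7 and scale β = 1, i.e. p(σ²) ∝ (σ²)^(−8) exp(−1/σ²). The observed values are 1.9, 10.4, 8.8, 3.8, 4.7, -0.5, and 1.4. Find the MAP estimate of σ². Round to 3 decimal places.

σ̂²_MAP = 4.346

Sum of squared deviations about the known mean: SS = (1.9−5)² + (10.4−5)² + (8.8−5)² + (3.8−5)² + (4.7−5)² + (-0.5−5)² + (1.4−5)² = 97.95.
The Normal likelihood contributes (σ²)^(−n/2) exp(−SS/(2σ²)), so the posterior is Inverse-Gamma(α + n/2, β + SS/2) = Inverse-Gamma(10.5, 49.975).
The mode of Inverse-Gamma(a, b) is b/(a+1) = 49.975/11.5 ≈ 4.346.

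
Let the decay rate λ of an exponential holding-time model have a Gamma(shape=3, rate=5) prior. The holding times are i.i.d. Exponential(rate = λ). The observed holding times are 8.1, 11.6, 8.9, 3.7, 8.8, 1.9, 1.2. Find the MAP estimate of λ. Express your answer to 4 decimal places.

The Exponential(rate=λ) likelihood is ∝ λ^n e^(−λΣtᵢ). Here n = 7 and Σtᵢ = 8.1 + 11.6 + 8.9 + 3.7 + 8.8 + 1.9 + 1.2 = 44.2.
Posterior ∝ λ^2e^(−5λ) · λ^7e^(−44.2λ) = λ^9e^(−49.2λ), i.e. Gamma(10, 49.2).
Mode = (a−1)/b = 9/49.2 ≈ 0.1829.

λ̂_MAP = 0.1829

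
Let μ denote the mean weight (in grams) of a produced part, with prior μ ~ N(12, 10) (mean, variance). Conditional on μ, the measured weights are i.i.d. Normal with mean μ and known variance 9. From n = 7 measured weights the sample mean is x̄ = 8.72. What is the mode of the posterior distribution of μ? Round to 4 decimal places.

μ̂_MAP = 9.0937

n = 7, x̄ = 8.72.
For a Normal prior and Normal likelihood with known variance, the posterior is Normal; its mode equals its mean, the precision-weighted average.
Prior precision 1/σ₀² = 1/10 = 0.1; data precision n/σ² = 7/9.
μ̂ = (0.1·12 + (7/9)·8.72) / (0.1 + 7/9) = (1796/225)/(79/90) = 3592/395 ≈ 9.0937.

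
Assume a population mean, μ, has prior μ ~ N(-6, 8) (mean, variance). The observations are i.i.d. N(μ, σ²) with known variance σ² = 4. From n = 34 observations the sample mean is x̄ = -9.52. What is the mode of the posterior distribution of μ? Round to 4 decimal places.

μ̂_MAP = -9.4690

n = 34, x̄ = -9.52.
For a Normal prior and Normal likelihood with known variance, the posterior is Normal; its mode equals its mean, the precision-weighted average.
Prior precision 1/σ₀² = 1/8 = 0.125; data precision n/σ² = 34/4 = 8.5.
μ̂ = (0.125·(-6) + 8.5·(-9.52)) / (0.125 + 8.5) = (-81.67)/8.625 = -16334/1725 ≈ -9.4690.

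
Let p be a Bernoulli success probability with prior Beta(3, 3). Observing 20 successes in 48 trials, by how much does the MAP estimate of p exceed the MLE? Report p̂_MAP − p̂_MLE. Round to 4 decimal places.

MAP − MLE = 0.0064

Posterior is Beta(23, 31); MAP = (23−1)/(54−2) = 22/52 ≈ 0.42308.
MLE ignores the prior: p̂_MLE = k/n = 20/48 ≈ 0.41667.
Difference = 22/52 − 20/48 = 1/156 ≈ 0.0064.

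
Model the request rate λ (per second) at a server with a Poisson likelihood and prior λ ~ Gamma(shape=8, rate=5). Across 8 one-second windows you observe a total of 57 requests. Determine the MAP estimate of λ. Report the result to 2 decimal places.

Σxᵢ = 57, n = 8.
Posterior ∝ λ^7e^(−5λ) · λ^57e^(−8λ) = λ^64e^(−13λ), i.e. Gamma(shape=65, rate=13).
The mode of a Gamma(a, b) with a ≥ 1 (shape–rate) is (a−1)/b = 64/13 ≈ 4.92.

λ̂_MAP = 4.92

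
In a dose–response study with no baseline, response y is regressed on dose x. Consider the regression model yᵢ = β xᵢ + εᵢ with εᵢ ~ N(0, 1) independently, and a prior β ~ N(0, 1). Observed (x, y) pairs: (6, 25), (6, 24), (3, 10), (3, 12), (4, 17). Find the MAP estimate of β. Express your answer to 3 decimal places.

β̂_MAP = 4.000

log p(β | y) = −Σ(yᵢ − βxᵢ)²/(2·1) − β²/(2·1) + const.
Setting the derivative to zero: Σxᵢ(yᵢ − βxᵢ)/1 − β/1 = 0, so β = Σxᵢyᵢ / (Σxᵢ² + σ²/τ²).
Σxᵢyᵢ = 6·25 + 6·24 + 3·10 + 3·12 + 4·17 = 428; Σxᵢ² = 106; σ²/τ² = 1.
β̂_MAP = 428 / (106 + 1) = 428/107 ≈ 4.000.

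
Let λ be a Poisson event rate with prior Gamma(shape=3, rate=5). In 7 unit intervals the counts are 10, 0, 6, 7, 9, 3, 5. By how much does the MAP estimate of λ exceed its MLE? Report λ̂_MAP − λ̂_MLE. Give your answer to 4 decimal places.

Σxᵢ = 40. Posterior is Gamma(43, 12); MAP = (43−1)/12 = 42/12 ≈ 3.50000.
MLE = x̄ = 40/7 ≈ 5.71429.
Difference = 42/12 − 40/7 = -31/14 ≈ -2.2143.

MAP − MLE = -2.2143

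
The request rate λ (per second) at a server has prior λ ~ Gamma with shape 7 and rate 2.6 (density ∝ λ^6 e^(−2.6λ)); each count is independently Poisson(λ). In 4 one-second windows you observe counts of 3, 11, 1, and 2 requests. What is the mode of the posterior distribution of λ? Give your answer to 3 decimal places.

λ̂_MAP = 3.485

Σxᵢ = 3+11+1+2 = 17, with n = 4.
Posterior ∝ λ^6e^(−2.6λ) · λ^17e^(−4λ) = λ^23e^(−6.6λ), i.e. Gamma(shape=24, rate=6.6).
The mode of a Gamma(a, b) with a ≥ 1 (shape–rate) is (a−1)/b = 23/6.6 ≈ 3.485.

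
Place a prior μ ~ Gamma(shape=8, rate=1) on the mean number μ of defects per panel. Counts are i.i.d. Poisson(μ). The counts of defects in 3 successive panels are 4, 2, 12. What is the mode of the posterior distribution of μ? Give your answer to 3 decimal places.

μ̂_MAP = 6.250

Σxᵢ = 4+2+12 = 18, with n = 3.
Posterior ∝ μ^7e^(−1μ) · μ^18e^(−3μ) = μ^25e^(−4μ), i.e. Gamma(shape=26, rate=4).
The mode of a Gamma(a, b) with a ≥ 1 (shape–rate) is (a−1)/b = 25/4 ≈ 6.250.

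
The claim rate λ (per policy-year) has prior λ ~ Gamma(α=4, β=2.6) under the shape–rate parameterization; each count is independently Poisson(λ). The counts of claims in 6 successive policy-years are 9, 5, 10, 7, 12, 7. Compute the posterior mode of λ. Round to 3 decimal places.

λ̂_MAP = 6.163

Σxᵢ = 9+5+10+7+12+7 = 50, with n = 6.
Posterior ∝ λ^3e^(−2.6λ) · λ^50e^(−6λ) = λ^53e^(−8.6λ), i.e. Gamma(shape=54, rate=8.6).
The mode of a Gamma(a, b) with a ≥ 1 (shape–rate) is (a−1)/b = 53/8.6 ≈ 6.163.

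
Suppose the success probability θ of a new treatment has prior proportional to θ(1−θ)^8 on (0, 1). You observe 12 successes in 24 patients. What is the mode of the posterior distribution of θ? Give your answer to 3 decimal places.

θ̂_MAP = 0.394

The prior density ∝ θ(1−θ)^8 is the kernel of Beta(2, 9).
Data: 12 successes in 24 trials. The binomial likelihood contributes θ^12(1−θ)^12, so the posterior is Beta(2+12, 9+12) = Beta(14, 21).
For Beta(a, b) with a, b > 1 the mode is (a−1)/(a+b−2) = 13/33 ≈ 0.394.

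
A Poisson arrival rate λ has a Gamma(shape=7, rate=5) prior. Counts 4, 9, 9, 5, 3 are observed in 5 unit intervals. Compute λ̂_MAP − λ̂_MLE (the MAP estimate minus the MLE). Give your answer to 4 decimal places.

MAP − MLE = -2.4000

Σxᵢ = 30. Posterior is Gamma(37, 10); MAP = (37−1)/10 = 36/10 ≈ 3.60000.
MLE = x̄ = 30/5 ≈ 6.00000.
Difference = 36/10 − 30/5 = -12/5 ≈ -2.4000.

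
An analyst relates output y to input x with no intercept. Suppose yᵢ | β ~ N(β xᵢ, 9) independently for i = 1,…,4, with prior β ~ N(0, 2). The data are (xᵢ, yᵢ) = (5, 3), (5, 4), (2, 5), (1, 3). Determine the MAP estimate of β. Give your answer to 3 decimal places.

β̂_MAP = 0.807

log p(β | y) = −Σ(yᵢ − βxᵢ)²/(2·9) − β²/(2·2) + const.
Setting the derivative to zero: Σxᵢ(yᵢ − βxᵢ)/9 − β/2 = 0, so β = Σxᵢyᵢ / (Σxᵢ² + σ²/τ²).
Σxᵢyᵢ = 5·3 + 5·4 + 2·5 + 1·3 = 48; Σxᵢ² = 55; σ²/τ² = 4.5.
β̂_MAP = 48 / (55 + 4.5) = 48/59.5 ≈ 0.807.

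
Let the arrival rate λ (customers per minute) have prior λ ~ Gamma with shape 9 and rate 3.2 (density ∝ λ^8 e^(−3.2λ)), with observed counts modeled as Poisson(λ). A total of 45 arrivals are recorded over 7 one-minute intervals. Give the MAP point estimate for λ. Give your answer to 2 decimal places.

λ̂_MAP = 5.20

Σxᵢ = 45, n = 7.
Posterior ∝ λ^8e^(−3.2λ) · λ^45e^(−7λ) = λ^53e^(−10.2λ), i.e. Gamma(shape=54, rate=10.2).
The mode of a Gamma(a, b) with a ≥ 1 (shape–rate) is (a−1)/b = 53/10.2 ≈ 5.20.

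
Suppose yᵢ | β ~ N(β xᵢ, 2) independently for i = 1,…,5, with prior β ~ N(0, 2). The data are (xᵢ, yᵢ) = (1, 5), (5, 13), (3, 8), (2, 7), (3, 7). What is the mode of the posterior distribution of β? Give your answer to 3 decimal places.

β̂_MAP = 2.633

log p(β | y) = −Σ(yᵢ − βxᵢ)²/(2·2) − β²/(2·2) + const.
Setting the derivative to zero: Σxᵢ(yᵢ − βxᵢ)/2 − β/2 = 0, so β = Σxᵢyᵢ / (Σxᵢ² + σ²/τ²).
Σxᵢyᵢ = 1·5 + 5·13 + 3·8 + 2·7 + 3·7 = 129; Σxᵢ² = 48; σ²/τ² = 1.
β̂_MAP = 129 / (48 + 1) = 129/49 ≈ 2.633.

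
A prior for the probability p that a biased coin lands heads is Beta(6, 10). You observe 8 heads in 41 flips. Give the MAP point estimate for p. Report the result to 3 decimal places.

p̂_MAP = 0.236

Prior: Beta(6, 10).
Data: 8 successes in 41 trials. The binomial likelihood contributes p^8(1−p)^33, so the posterior is Beta(6+8, 10+33) = Beta(14, 43).
For Beta(a, b) with a, b > 1 the mode is (a−1)/(a+b−2) = 13/55 ≈ 0.236.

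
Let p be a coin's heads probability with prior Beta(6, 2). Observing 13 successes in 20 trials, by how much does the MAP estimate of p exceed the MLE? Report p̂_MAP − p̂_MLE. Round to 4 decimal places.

Posterior is Beta(19, 9); MAP = (19−1)/(28−2) = 18/26 ≈ 0.69231.
MLE ignores the prior: p̂_MLE = k/n = 13/20 ≈ 0.65000.
Difference = 18/26 − 13/20 = 11/260 ≈ 0.0423.

MAP − MLE = 0.0423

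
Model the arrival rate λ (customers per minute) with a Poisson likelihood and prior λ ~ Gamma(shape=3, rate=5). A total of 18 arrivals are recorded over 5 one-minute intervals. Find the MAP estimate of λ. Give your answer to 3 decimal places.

λ̂_MAP = 2.000

Σxᵢ = 18, n = 5.
Posterior ∝ λ^2e^(−5λ) · λ^18e^(−5λ) = λ^20e^(−10λ), i.e. Gamma(shape=21, rate=10).
The mode of a Gamma(a, b) with a ≥ 1 (shape–rate) is (a−1)/b = 20/10 ≈ 2.000.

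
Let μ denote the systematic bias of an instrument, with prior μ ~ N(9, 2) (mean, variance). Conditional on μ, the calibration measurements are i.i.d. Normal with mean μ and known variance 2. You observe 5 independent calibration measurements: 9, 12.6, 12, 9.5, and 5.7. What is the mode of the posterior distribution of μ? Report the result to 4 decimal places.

n = 5; x̄ = (9 + 12.6 + 12 + 9.5 + 5.7)/5 = 48.8/5 = 9.76.
For a Normal prior and Normal likelihood with known variance, the posterior is Normal; its mode equals its mean, the precision-weighted average.
Prior precision 1/σ₀² = 1/2 = 0.5; data precision n/σ² = 5/2 = 2.5.
μ̂ = (0.5·9 + 2.5·9.76) / (0.5 + 2.5) = 28.9/3 = 289/30 ≈ 9.6333.

μ̂_MAP = 9.6333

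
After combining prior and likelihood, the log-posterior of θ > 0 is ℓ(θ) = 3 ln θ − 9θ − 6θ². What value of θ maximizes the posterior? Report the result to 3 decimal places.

θ̂_MAP = 0.250

ℓ'(θ) = 3/θ − 9 − 12θ. Setting this to zero and multiplying by θ: 12θ² + 9θ − 3 = 0.
θ = (−9 + √(9² + 4·12·3)) / (2·12) = (−9 + √225) / 24 = (−9 + 15)/24 = 1/4.
ℓ''(θ) = −3/θ² − 12 < 0, confirming a maximum.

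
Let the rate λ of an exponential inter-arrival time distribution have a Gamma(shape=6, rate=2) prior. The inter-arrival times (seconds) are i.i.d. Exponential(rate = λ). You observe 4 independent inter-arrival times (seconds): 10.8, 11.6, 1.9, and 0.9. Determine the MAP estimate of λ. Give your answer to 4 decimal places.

λ̂_MAP = 0.3309

The Exponential(rate=λ) likelihood is ∝ λ^n e^(−λΣtᵢ). Here n = 4 and Σtᵢ = 10.8 + 11.6 + 1.9 + 0.9 = 25.2.
Posterior ∝ λ^5e^(−2λ) · λ^4e^(−25.2λ) = λ^9e^(−27.2λ), i.e. Gamma(10, 27.2).
Mode = (a−1)/b = 9/27.2 ≈ 0.3309.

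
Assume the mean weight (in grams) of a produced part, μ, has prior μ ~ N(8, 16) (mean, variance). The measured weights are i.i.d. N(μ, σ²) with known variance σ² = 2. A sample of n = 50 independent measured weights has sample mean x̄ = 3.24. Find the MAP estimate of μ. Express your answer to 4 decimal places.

n = 50, x̄ = 3.24.
For a Normal prior and Normal likelihood with known variance, the posterior is Normal; its mode equals its mean, the precision-weighted average.
Prior precision 1/σ₀² = 1/16 = 0.0625; data precision n/σ² = 50/2 = 25.
μ̂ = (0.0625·8 + 25·3.24) / (0.0625 + 25) = 81.5/25.0625 = 1304/401 ≈ 3.2519.

μ̂_MAP = 3.2519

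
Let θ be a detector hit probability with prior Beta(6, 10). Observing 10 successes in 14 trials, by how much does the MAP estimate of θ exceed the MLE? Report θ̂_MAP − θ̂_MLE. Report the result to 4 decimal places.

MAP − MLE = -0.1786

Posterior is Beta(16, 14); MAP = (16−1)/(30−2) = 15/28 ≈ 0.53571.
MLE ignores the prior: θ̂_MLE = k/n = 10/14 ≈ 0.71429.
Difference = 15/28 − 10/14 = -5/28 ≈ -0.1786.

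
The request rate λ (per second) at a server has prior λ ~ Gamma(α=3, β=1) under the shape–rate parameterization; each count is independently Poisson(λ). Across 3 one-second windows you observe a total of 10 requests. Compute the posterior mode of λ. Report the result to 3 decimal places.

Σxᵢ = 10, n = 3.
Posterior ∝ λ^2e^(−1λ) · λ^10e^(−3λ) = λ^12e^(−4λ), i.e. Gamma(shape=13, rate=4).
The mode of a Gamma(a, b) with a ≥ 1 (shape–rate) is (a−1)/b = 12/4 ≈ 3.000.

λ̂_MAP = 3.000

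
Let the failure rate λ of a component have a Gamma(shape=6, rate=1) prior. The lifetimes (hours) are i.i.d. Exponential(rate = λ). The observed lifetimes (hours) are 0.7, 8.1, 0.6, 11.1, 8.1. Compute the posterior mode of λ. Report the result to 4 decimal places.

λ̂_MAP = 0.3378

The Exponential(rate=λ) likelihood is ∝ λ^n e^(−λΣtᵢ). Here n = 5 and Σtᵢ = 0.7 + 8.1 + 0.6 + 11.1 + 8.1 = 28.6.
Posterior ∝ λ^5e^(−1λ) · λ^5e^(−28.6λ) = λ^10e^(−29.6λ), i.e. Gamma(11, 29.6).
Mode = (a−1)/b = 10/29.6 ≈ 0.3378.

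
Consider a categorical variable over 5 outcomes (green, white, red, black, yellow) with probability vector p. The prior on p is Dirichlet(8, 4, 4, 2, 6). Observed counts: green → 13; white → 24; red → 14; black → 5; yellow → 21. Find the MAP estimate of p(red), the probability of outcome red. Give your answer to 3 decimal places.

MAP estimate of p(red) = 0.177

The posterior is Dirichlet(αᵢ + nᵢ) = Dirichlet(21, 28, 18, 7, 27).
For a Dirichlet(a₁,…,a_K) with all aᵢ > 1, the mode has j-th component (aⱼ − 1)/(Σaᵢ − K).
Here Σaᵢ = 101 and K = 5, so p(red) = (18 − 1)/(101 − 5) = 17/96 ≈ 0.177.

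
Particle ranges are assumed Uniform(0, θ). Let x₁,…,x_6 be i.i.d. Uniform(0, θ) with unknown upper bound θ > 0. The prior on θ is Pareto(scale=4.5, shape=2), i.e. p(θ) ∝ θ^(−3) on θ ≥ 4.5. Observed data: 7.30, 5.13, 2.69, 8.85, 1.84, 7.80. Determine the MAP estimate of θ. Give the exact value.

The Uniform(0, θ) likelihood is θ^(−n) for θ ≥ max(xᵢ), zero otherwise. Here max(xᵢ) = 8.85.
Posterior ∝ θ^(−3) · θ^(−6) = θ^(−9) on θ ≥ max(4.5, 8.85) = 8.85.
This density is strictly decreasing in θ, so the posterior mode lies at the lower boundary of the support.

θ̂_MAP = 8.85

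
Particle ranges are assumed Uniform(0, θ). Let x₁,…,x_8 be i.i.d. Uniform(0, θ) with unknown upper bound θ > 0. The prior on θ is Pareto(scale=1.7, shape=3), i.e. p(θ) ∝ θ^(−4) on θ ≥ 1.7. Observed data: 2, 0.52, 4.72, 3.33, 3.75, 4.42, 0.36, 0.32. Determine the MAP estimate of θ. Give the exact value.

The Uniform(0, θ) likelihood is θ^(−n) for θ ≥ max(xᵢ), zero otherwise. Here max(xᵢ) = 4.72.
Posterior ∝ θ^(−4) · θ^(−8) = θ^(−12) on θ ≥ max(1.7, 4.72) = 4.72.
This density is strictly decreasing in θ, so the posterior mode lies at the lower boundary of the support.

θ̂_MAP = 4.72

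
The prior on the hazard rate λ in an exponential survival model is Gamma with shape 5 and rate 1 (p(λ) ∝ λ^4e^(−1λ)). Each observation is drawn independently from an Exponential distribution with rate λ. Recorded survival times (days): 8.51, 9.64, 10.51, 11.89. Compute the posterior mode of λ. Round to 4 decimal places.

The Exponential(rate=λ) likelihood is ∝ λ^n e^(−λΣtᵢ). Here n = 4 and Σtᵢ = 8.51 + 9.64 + 10.51 + 11.89 = 40.55.
Posterior ∝ λ^4e^(−1λ) · λ^4e^(−40.55λ) = λ^8e^(−41.55λ), i.e. Gamma(9, 41.55).
Mode = (a−1)/b = 8/41.55 ≈ 0.1925.

λ̂_MAP = 0.1925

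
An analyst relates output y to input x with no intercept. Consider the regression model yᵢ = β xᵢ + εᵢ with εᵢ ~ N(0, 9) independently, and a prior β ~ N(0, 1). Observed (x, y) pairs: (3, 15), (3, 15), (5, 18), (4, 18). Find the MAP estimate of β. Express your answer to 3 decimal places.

log p(β | y) = −Σ(yᵢ − βxᵢ)²/(2·9) − β²/(2·1) + const.
Setting the derivative to zero: Σxᵢ(yᵢ − βxᵢ)/9 − β/1 = 0, so β = Σxᵢyᵢ / (Σxᵢ² + σ²/τ²).
Σxᵢyᵢ = 3·15 + 3·15 + 5·18 + 4·18 = 252; Σxᵢ² = 59; σ²/τ² = 9.
β̂_MAP = 252 / (59 + 9) = 252/68 ≈ 3.706.

β̂_MAP = 3.706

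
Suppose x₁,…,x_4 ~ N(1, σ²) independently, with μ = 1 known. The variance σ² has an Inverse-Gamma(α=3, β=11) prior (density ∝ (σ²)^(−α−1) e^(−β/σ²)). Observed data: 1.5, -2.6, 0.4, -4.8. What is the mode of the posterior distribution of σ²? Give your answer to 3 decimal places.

σ̂²_MAP = 5.768

Sum of squared deviations about the known mean: SS = (1.5−1)² + (-2.6−1)² + (0.4−1)² + (-4.8−1)² = 47.21.
The Normal likelihood contributes (σ²)^(−n/2) exp(−SS/(2σ²)), so the posterior is Inverse-Gamma(α + n/2, β + SS/2) = Inverse-Gamma(5, 34.605).
The mode of Inverse-Gamma(a, b) is b/(a+1) = 34.605/6 ≈ 5.768.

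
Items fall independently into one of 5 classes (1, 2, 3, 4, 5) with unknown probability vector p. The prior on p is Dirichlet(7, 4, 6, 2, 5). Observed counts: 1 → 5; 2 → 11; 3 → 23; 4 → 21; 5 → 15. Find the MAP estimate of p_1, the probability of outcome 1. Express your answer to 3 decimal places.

MAP estimate: 0.117

The posterior is Dirichlet(αᵢ + nᵢ) = Dirichlet(12, 15, 29, 23, 20).
For a Dirichlet(a₁,…,a_K) with all aᵢ > 1, the mode has j-th component (aⱼ − 1)/(Σaᵢ − K).
Here Σaᵢ = 99 and K = 5, so p_1 = (12 − 1)/(99 − 5) = 11/94 ≈ 0.117.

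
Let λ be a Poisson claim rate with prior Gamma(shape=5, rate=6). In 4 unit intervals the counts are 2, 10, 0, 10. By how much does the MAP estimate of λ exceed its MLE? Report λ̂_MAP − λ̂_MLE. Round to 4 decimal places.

MAP − MLE = -2.9000

Σxᵢ = 22. Posterior is Gamma(27, 10); MAP = (27−1)/10 = 26/10 ≈ 2.60000.
MLE = x̄ = 22/4 ≈ 5.50000.
Difference = 26/10 − 22/4 = -29/10 ≈ -2.9000.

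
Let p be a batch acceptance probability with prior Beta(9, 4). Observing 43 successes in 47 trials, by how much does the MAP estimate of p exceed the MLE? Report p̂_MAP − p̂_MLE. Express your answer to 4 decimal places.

Posterior is Beta(52, 8); MAP = (52−1)/(60−2) = 51/58 ≈ 0.87931.
MLE ignores the prior: p̂_MLE = k/n = 43/47 ≈ 0.91489.
Difference = 51/58 − 43/47 = -97/2726 ≈ -0.0356.

MAP − MLE = -0.0356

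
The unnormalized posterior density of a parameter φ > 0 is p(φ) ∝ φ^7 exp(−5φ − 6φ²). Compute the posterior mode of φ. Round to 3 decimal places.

ℓ'(φ) = 7/φ − 5 − 12φ. Setting this to zero and multiplying by φ: 12φ² + 5φ − 7 = 0.
φ = (−5 + √(5² + 4·12·7)) / (2·12) = (−5 + √361) / 24 = (−5 + 19)/24 = 7/12.
ℓ''(φ) = −7/φ² − 12 < 0, confirming a maximum.

φ̂_MAP = 0.583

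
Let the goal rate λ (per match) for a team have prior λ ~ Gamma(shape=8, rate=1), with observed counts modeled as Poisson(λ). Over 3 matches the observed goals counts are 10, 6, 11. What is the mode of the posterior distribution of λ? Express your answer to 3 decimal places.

Σxᵢ = 10+6+11 = 27, with n = 3.
Posterior ∝ λ^7e^(−1λ) · λ^27e^(−3λ) = λ^34e^(−4λ), i.e. Gamma(shape=35, rate=4).
The mode of a Gamma(a, b) with a ≥ 1 (shape–rate) is (a−1)/b = 34/4 ≈ 8.500.

λ̂_MAP = 8.500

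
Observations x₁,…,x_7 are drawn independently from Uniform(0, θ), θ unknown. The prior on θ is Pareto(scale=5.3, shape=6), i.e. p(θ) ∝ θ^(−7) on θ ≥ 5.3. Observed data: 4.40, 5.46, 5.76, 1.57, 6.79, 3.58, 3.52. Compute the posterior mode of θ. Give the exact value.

The Uniform(0, θ) likelihood is θ^(−n) for θ ≥ max(xᵢ), zero otherwise. Here max(xᵢ) = 6.79.
Posterior ∝ θ^(−7) · θ^(−7) = θ^(−14) on θ ≥ max(5.3, 6.79) = 6.79.
This density is strictly decreasing in θ, so the posterior mode lies at the lower boundary of the support.

θ̂_MAP = 6.79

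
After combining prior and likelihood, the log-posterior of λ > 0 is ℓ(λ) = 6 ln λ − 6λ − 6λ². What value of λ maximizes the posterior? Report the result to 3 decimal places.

ℓ'(λ) = 6/λ − 6 − 12λ. Setting this to zero and multiplying by λ: 12λ² + 6λ − 6 = 0.
λ = (−6 + √(6² + 4·12·6)) / (2·12) = (−6 + √324) / 24 = (−6 + 18)/24 = 1/2.
ℓ''(λ) = −6/λ² − 12 < 0, confirming a maximum.

λ̂_MAP = 0.500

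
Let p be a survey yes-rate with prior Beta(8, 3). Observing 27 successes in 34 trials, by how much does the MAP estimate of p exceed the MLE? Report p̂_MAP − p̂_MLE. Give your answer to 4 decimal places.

MAP − MLE = -0.0034

Posterior is Beta(35, 10); MAP = (35−1)/(45−2) = 34/43 ≈ 0.79070.
MLE ignores the prior: p̂_MLE = k/n = 27/34 ≈ 0.79412.
Difference = 34/43 − 27/34 = -5/1462 ≈ -0.0034.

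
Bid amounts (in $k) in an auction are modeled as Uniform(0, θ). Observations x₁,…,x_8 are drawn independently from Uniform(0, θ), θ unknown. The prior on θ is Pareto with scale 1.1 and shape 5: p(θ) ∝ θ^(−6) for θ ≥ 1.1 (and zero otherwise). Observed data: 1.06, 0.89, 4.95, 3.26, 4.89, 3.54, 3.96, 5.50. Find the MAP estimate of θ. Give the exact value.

θ̂_MAP = 5.50

The Uniform(0, θ) likelihood is θ^(−n) for θ ≥ max(xᵢ), zero otherwise. Here max(xᵢ) = 5.50.
Posterior ∝ θ^(−6) · θ^(−8) = θ^(−14) on θ ≥ max(1.1, 5.50) = 5.50.
This density is strictly decreasing in θ, so the posterior mode lies at the lower boundary of the support.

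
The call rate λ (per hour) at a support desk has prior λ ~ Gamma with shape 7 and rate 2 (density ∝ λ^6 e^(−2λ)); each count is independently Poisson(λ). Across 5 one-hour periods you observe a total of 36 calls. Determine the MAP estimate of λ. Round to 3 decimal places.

λ̂_MAP = 6.000

Σxᵢ = 36, n = 5.
Posterior ∝ λ^6e^(−2λ) · λ^36e^(−5λ) = λ^42e^(−7λ), i.e. Gamma(shape=43, rate=7).
The mode of a Gamma(a, b) with a ≥ 1 (shape–rate) is (a−1)/b = 42/7 ≈ 6.000.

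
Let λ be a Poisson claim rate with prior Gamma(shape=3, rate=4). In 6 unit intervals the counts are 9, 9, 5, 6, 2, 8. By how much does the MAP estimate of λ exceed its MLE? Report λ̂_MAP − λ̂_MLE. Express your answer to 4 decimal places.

Σxᵢ = 39. Posterior is Gamma(42, 10); MAP = (42−1)/10 = 41/10 ≈ 4.10000.
MLE = x̄ = 39/6 ≈ 6.50000.
Difference = 41/10 − 39/6 = -12/5 ≈ -2.4000.

MAP − MLE = -2.4000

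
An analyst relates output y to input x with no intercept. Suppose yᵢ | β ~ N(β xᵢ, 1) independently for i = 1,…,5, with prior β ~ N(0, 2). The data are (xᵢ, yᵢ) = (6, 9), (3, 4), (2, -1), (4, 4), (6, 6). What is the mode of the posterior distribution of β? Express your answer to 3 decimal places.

log p(β | y) = −Σ(yᵢ − βxᵢ)²/(2·1) − β²/(2·2) + const.
Setting the derivative to zero: Σxᵢ(yᵢ − βxᵢ)/1 − β/2 = 0, so β = Σxᵢyᵢ / (Σxᵢ² + σ²/τ²).
Σxᵢyᵢ = 6·9 + 3·4 + 2·(-1) + 4·4 + 6·6 = 116; Σxᵢ² = 101; σ²/τ² = 0.5.
β̂_MAP = 116 / (101 + 0.5) = 116/101.5 ≈ 1.143.

β̂_MAP = 1.143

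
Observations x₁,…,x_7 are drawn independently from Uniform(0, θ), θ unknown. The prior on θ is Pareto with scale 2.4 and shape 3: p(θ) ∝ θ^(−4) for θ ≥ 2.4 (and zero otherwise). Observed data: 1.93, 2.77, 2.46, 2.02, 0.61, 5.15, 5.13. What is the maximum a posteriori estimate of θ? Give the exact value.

The Uniform(0, θ) likelihood is θ^(−n) for θ ≥ max(xᵢ), zero otherwise. Here max(xᵢ) = 5.15.
Posterior ∝ θ^(−4) · θ^(−7) = θ^(−11) on θ ≥ max(2.4, 5.15) = 5.15.
This density is strictly decreasing in θ, so the posterior mode lies at the lower boundary of the support.

θ̂_MAP = 5.15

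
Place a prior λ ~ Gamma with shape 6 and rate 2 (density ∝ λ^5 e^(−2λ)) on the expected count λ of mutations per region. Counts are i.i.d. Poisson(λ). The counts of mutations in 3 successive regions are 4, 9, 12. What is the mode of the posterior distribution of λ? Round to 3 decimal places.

λ̂_MAP = 6.000

Σxᵢ = 4+9+12 = 25, with n = 3.
Posterior ∝ λ^5e^(−2λ) · λ^25e^(−3λ) = λ^30e^(−5λ), i.e. Gamma(shape=31, rate=5).
The mode of a Gamma(a, b) with a ≥ 1 (shape–rate) is (a−1)/b = 30/5 ≈ 6.000.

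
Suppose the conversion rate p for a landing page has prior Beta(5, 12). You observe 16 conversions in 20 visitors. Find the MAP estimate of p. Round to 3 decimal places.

Prior: Beta(5, 12).
Data: 16 successes in 20 trials. The binomial likelihood contributes p^16(1−p)^4, so the posterior is Beta(5+16, 12+4) = Beta(21, 16).
For Beta(a, b) with a, b > 1 the mode is (a−1)/(a+b−2) = 20/35 ≈ 0.571.

p̂_MAP = 0.571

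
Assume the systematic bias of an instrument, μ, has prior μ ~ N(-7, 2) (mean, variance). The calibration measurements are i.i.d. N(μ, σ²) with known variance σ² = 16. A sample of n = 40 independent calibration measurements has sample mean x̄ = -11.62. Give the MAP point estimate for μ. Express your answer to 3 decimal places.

n = 40, x̄ = -11.62.
For a Normal prior and Normal likelihood with known variance, the posterior is Normal; its mode equals its mean, the precision-weighted average.
Prior precision 1/σ₀² = 1/2 = 0.5; data precision n/σ² = 40/16 = 2.5.
μ̂ = (0.5·(-7) + 2.5·(-11.62)) / (0.5 + 2.5) = (-32.55)/3 = -10.850.

μ̂_MAP = -10.850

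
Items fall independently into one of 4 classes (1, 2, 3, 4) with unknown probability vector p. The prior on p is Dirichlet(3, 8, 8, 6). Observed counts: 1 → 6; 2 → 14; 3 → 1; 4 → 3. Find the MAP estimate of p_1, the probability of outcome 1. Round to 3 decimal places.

The posterior is Dirichlet(αᵢ + nᵢ) = Dirichlet(9, 22, 9, 9).
For a Dirichlet(a₁,…,a_K) with all aᵢ > 1, the mode has j-th component (aⱼ − 1)/(Σaᵢ − K).
Here Σaᵢ = 49 and K = 4, so p_1 = (9 − 1)/(49 − 4) = 8/45 ≈ 0.178.

MAP estimate: 0.178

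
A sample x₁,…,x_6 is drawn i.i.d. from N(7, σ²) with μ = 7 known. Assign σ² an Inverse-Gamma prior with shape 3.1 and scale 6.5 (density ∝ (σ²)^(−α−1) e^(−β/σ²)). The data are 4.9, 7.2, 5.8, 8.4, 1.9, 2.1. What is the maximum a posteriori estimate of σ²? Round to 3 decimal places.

σ̂²_MAP = 4.991

Sum of squared deviations about the known mean: SS = (4.9−7)² + (7.2−7)² + (5.8−7)² + (8.4−7)² + (1.9−7)² + (2.1−7)² = 57.87.
The Normal likelihood contributes (σ²)^(−n/2) exp(−SS/(2σ²)), so the posterior is Inverse-Gamma(α + n/2, β + SS/2) = Inverse-Gamma(6.1, 35.435).
The mode of Inverse-Gamma(a, b) is b/(a+1) = 35.435/7.1 ≈ 4.991.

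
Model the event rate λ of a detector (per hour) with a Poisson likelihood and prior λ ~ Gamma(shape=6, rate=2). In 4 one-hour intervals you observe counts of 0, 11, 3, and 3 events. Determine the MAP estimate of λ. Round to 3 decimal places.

Σxᵢ = 0+11+3+3 = 17, with n = 4.
Posterior ∝ λ^5e^(−2λ) · λ^17e^(−4λ) = λ^22e^(−6λ), i.e. Gamma(shape=23, rate=6).
The mode of a Gamma(a, b) with a ≥ 1 (shape–rate) is (a−1)/b = 22/6 ≈ 3.667.

λ̂_MAP = 3.667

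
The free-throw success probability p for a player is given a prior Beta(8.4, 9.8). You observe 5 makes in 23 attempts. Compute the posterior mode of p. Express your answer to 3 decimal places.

Prior: Beta(8.4, 9.8).
Data: 5 successes in 23 trials. The binomial likelihood contributes p^5(1−p)^18, so the posterior is Beta(8.4+5, 9.8+18) = Beta(13.4, 27.8).
For Beta(a, b) with a, b > 1 the mode is (a−1)/(a+b−2) = 12.4/39.2 ≈ 0.316.

p̂_MAP = 0.316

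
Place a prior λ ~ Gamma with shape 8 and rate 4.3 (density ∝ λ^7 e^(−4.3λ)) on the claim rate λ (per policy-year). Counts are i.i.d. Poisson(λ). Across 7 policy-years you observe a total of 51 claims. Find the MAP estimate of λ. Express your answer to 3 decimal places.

λ̂_MAP = 5.133

Σxᵢ = 51, n = 7.
Posterior ∝ λ^7e^(−4.3λ) · λ^51e^(−7λ) = λ^58e^(−11.3λ), i.e. Gamma(shape=59, rate=11.3).
The mode of a Gamma(a, b) with a ≥ 1 (shape–rate) is (a−1)/b = 58/11.3 ≈ 5.133.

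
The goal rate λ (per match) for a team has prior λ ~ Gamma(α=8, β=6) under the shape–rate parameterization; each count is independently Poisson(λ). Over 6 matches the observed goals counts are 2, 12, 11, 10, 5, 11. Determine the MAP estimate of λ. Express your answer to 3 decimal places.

Σxᵢ = 2+12+11+10+5+11 = 51, with n = 6.
Posterior ∝ λ^7e^(−6λ) · λ^51e^(−6λ) = λ^58e^(−12λ), i.e. Gamma(shape=59, rate=12).
The mode of a Gamma(a, b) with a ≥ 1 (shape–rate) is (a−1)/b = 58/12 ≈ 4.833.

λ̂_MAP = 4.833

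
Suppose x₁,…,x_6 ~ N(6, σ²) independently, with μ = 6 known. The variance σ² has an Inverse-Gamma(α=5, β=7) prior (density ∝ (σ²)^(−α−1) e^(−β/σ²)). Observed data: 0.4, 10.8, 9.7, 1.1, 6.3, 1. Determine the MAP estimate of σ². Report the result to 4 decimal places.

Sum of squared deviations about the known mean: SS = (0.4−6)² + (10.8−6)² + (9.7−6)² + (1.1−6)² + (6.3−6)² + (1−6)² = 117.19.
The Normal likelihood contributes (σ²)^(−n/2) exp(−SS/(2σ²)), so the posterior is Inverse-Gamma(α + n/2, β + SS/2) = Inverse-Gamma(8, 65.595).
The mode of Inverse-Gamma(a, b) is b/(a+1) = 65.595/9 ≈ 7.2883.

σ̂²_MAP = 7.2883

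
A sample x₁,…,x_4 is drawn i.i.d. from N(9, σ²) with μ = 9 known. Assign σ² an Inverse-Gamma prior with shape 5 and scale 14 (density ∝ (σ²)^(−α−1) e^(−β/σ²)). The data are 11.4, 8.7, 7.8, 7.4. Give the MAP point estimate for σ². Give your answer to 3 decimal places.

σ̂²_MAP = 2.366

Sum of squared deviations about the known mean: SS = (11.4−9)² + (8.7−9)² + (7.8−9)² + (7.4−9)² = 9.85.
The Normal likelihood contributes (σ²)^(−n/2) exp(−SS/(2σ²)), so the posterior is Inverse-Gamma(α + n/2, β + SS/2) = Inverse-Gamma(7, 18.925).
The mode of Inverse-Gamma(a, b) is b/(a+1) = 18.925/8 ≈ 2.366.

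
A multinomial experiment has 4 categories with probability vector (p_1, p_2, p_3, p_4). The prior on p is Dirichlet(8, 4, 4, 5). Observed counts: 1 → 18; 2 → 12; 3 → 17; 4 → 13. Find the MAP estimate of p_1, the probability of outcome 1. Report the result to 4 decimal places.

MAP estimate: 0.3247

The posterior is Dirichlet(αᵢ + nᵢ) = Dirichlet(26, 16, 21, 18).
For a Dirichlet(a₁,…,a_K) with all aᵢ > 1, the mode has j-th component (aⱼ − 1)/(Σaᵢ − K).
Here Σaᵢ = 81 and K = 4, so p_1 = (26 − 1)/(81 − 4) = 25/77 ≈ 0.3247.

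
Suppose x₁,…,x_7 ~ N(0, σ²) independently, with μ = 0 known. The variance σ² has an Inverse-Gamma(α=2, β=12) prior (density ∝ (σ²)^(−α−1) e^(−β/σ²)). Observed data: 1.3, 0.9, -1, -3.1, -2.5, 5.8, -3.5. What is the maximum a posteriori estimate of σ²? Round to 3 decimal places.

σ̂²_MAP = 6.865

Sum of squared deviations about the known mean: SS = (1.3−0)² + (0.9−0)² + (-1−0)² + (-3.1−0)² + (-2.5−0)² + (5.8−0)² + (-3.5−0)² = 65.25.
The Normal likelihood contributes (σ²)^(−n/2) exp(−SS/(2σ²)), so the posterior is Inverse-Gamma(α + n/2, β + SS/2) = Inverse-Gamma(5.5, 44.625).
The mode of Inverse-Gamma(a, b) is b/(a+1) = 44.625/6.5 ≈ 6.865.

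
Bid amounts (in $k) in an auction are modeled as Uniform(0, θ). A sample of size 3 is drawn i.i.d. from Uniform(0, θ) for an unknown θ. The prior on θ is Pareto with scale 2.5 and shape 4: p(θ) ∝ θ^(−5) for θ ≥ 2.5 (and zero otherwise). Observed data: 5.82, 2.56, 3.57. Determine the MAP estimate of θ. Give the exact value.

The Uniform(0, θ) likelihood is θ^(−n) for θ ≥ max(xᵢ), zero otherwise. Here max(xᵢ) = 5.82.
Posterior ∝ θ^(−5) · θ^(−3) = θ^(−8) on θ ≥ max(2.5, 5.82) = 5.82.
This density is strictly decreasing in θ, so the posterior mode lies at the lower boundary of the support.

θ̂_MAP = 5.82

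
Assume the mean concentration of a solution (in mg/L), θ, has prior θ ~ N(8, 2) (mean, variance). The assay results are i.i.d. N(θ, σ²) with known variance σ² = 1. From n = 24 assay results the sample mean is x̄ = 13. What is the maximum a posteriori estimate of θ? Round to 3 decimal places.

θ̂_MAP = 12.898

n = 24, x̄ = 13.
For a Normal prior and Normal likelihood with known variance, the posterior is Normal; its mode equals its mean, the precision-weighted average.
Prior precision 1/σ₀² = 1/2 = 0.5; data precision n/σ² = 24/1 = 24.
θ̂ = (0.5·8 + 24·13) / (0.5 + 24) = 316/24.5 = 632/49 ≈ 12.898.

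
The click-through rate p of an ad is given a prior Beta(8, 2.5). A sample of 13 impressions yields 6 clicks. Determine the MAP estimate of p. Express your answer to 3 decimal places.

p̂_MAP = 0.605

Prior: Beta(8, 2.5).
Data: 6 successes in 13 trials. The binomial likelihood contributes p^6(1−p)^7, so the posterior is Beta(8+6, 2.5+7) = Beta(14, 9.5).
For Beta(a, b) with a, b > 1 the mode is (a−1)/(a+b−2) = 13/21.5 ≈ 0.605.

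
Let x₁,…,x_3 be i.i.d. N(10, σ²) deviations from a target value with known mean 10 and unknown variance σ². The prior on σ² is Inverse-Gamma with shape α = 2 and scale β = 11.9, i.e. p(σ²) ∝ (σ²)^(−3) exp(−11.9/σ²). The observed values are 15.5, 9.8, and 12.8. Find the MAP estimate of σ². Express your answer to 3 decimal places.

Sum of squared deviations about the known mean: SS = (15.5−10)² + (9.8−10)² + (12.8−10)² = 38.13.
The Normal likelihood contributes (σ²)^(−n/2) exp(−SS/(2σ²)), so the posterior is Inverse-Gamma(α + n/2, β + SS/2) = Inverse-Gamma(3.5, 30.965).
The mode of Inverse-Gamma(a, b) is b/(a+1) = 30.965/4.5 ≈ 6.881.

σ̂²_MAP = 6.881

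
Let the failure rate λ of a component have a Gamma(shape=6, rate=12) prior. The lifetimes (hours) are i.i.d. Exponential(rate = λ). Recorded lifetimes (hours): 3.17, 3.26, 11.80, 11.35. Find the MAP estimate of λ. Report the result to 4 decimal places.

λ̂_MAP = 0.2165

The Exponential(rate=λ) likelihood is ∝ λ^n e^(−λΣtᵢ). Here n = 4 and Σtᵢ = 3.17 + 3.26 + 11.80 + 11.35 = 29.58.
Posterior ∝ λ^5e^(−12λ) · λ^4e^(−29.58λ) = λ^9e^(−41.58λ), i.e. Gamma(10, 41.58).
Mode = (a−1)/b = 9/41.58 ≈ 0.2165.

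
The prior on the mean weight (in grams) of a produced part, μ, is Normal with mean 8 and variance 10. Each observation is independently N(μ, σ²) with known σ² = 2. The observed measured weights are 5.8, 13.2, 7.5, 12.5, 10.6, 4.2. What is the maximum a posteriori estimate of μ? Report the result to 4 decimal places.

μ̂_MAP = 8.9355

n = 6; x̄ = (5.8 + 13.2 + 7.5 + 12.5 + 10.6 + 4.2)/6 = 53.8/6 = 269/30 ≈ 8.9667.
For a Normal prior and Normal likelihood with known variance, the posterior is Normal; its mode equals its mean, the precision-weighted average.
Prior precision 1/σ₀² = 1/10 = 0.1; data precision n/σ² = 6/2 = 3.
μ̂ = (0.1·8 + 3·(269/30)) / (0.1 + 3) = 27.7/3.1 = 277/31 ≈ 8.9355.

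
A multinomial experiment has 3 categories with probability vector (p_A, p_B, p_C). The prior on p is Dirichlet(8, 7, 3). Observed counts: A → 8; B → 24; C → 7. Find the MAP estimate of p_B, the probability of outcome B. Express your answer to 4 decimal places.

MAP estimate of p_B = 0.5556

The posterior is Dirichlet(αᵢ + nᵢ) = Dirichlet(16, 31, 10).
For a Dirichlet(a₁,…,a_K) with all aᵢ > 1, the mode has j-th component (aⱼ − 1)/(Σaᵢ − K).
Here Σaᵢ = 57 and K = 3, so p_B = (31 − 1)/(57 − 3) = 30/54 ≈ 0.5556.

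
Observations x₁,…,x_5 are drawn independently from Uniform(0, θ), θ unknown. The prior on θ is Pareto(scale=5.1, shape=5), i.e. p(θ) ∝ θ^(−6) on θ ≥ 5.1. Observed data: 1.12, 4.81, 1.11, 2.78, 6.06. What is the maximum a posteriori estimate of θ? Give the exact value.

The Uniform(0, θ) likelihood is θ^(−n) for θ ≥ max(xᵢ), zero otherwise. Here max(xᵢ) = 6.06.
Posterior ∝ θ^(−6) · θ^(−5) = θ^(−11) on θ ≥ max(5.1, 6.06) = 6.06.
This density is strictly decreasing in θ, so the posterior mode lies at the lower boundary of the support.

θ̂_MAP = 6.06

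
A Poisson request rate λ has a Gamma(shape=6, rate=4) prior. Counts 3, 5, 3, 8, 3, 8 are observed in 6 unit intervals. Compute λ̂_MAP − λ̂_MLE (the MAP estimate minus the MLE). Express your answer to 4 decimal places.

Σxᵢ = 30. Posterior is Gamma(36, 10); MAP = (36−1)/10 = 35/10 ≈ 3.50000.
MLE = x̄ = 30/6 ≈ 5.00000.
Difference = 35/10 − 30/6 = -3/2 ≈ -1.5000.

MAP − MLE = -1.5000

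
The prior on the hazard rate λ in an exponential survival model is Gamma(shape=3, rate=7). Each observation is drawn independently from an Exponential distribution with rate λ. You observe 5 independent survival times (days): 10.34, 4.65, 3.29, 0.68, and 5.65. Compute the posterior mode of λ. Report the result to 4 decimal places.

λ̂_MAP = 0.2214

The Exponential(rate=λ) likelihood is ∝ λ^n e^(−λΣtᵢ). Here n = 5 and Σtᵢ = 10.34 + 4.65 + 3.29 + 0.68 + 5.65 = 24.61.
Posterior ∝ λ^2e^(−7λ) · λ^5e^(−24.61λ) = λ^7e^(−31.61λ), i.e. Gamma(8, 31.61).
Mode = (a−1)/b = 7/31.61 ≈ 0.2214.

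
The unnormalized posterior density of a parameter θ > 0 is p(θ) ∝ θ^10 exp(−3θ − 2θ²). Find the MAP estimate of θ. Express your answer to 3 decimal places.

ℓ'(θ) = 10/θ − 3 − 4θ. Setting this to zero and multiplying by θ: 4θ² + 3θ − 10 = 0.
θ = (−3 + √(3² + 4·4·10)) / (2·4) = (−3 + √169) / 8 = (−3 + 13)/8 = 5/4.
ℓ''(θ) = −10/θ² − 4 < 0, confirming a maximum.

θ̂_MAP = 1.250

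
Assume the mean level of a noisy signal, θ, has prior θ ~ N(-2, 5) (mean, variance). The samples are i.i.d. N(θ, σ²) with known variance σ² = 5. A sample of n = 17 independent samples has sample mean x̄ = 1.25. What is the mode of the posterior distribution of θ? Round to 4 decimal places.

θ̂_MAP = 1.0694

n = 17, x̄ = 1.25.
For a Normal prior and Normal likelihood with known variance, the posterior is Normal; its mode equals its mean, the precision-weighted average.
Prior precision 1/σ₀² = 1/5 = 0.2; data precision n/σ² = 17/5 = 3.4.
θ̂ = (0.2·(-2) + 3.4·1.25) / (0.2 + 3.4) = 3.85/3.6 = 77/72 ≈ 1.0694.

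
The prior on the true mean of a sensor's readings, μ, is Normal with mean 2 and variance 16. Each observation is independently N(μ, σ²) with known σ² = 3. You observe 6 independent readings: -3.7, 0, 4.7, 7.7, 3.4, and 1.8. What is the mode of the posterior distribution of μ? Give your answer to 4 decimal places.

μ̂_MAP = 2.3071

n = 6; x̄ = ((-3.7) + 0 + 4.7 + 7.7 + 3.4 + 1.8)/6 = 13.9/6 = 139/60 ≈ 2.3167.
For a Normal prior and Normal likelihood with known variance, the posterior is Normal; its mode equals its mean, the precision-weighted average.
Prior precision 1/σ₀² = 1/16 = 0.0625; data precision n/σ² = 6/3 = 2.
μ̂ = (0.0625·2 + 2·(139/60)) / (0.0625 + 2) = (571/120)/2.0625 = 1142/495 ≈ 2.3071.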